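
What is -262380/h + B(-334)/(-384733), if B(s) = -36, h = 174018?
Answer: -16823329982/11158411199 ≈ -1.5077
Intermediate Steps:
-262380/h + B(-334)/(-384733) = -262380/174018 - 36/(-384733) = -262380*1/174018 - 36*(-1/384733) = -43730/29003 + 36/384733 = -16823329982/11158411199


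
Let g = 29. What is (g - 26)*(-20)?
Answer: -60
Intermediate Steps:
(g - 26)*(-20) = (29 - 26)*(-20) = 3*(-20) = -60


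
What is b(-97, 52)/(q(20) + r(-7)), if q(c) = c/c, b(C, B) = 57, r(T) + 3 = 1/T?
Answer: -133/5 ≈ -26.600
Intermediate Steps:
r(T) = -3 + 1/T
q(c) = 1
b(-97, 52)/(q(20) + r(-7)) = 57/(1 + (-3 + 1/(-7))) = 57/(1 + (-3 - ⅐)) = 57/(1 - 22/7) = 57/(-15/7) = 57*(-7/15) = -133/5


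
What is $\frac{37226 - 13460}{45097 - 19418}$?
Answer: $\frac{23766}{25679} \approx 0.9255$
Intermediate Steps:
$\frac{37226 - 13460}{45097 - 19418} = \frac{23766}{25679}$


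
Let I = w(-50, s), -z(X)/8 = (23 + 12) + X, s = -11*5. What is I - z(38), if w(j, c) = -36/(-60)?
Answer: 2923/5 ≈ 584.60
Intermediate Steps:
s = -55
z(X) = -280 - 8*X (z(X) = -8*((23 + 12) + X) = -8*(35 + X) = -280 - 8*X)
w(j, c) = 3/5 (w(j, c) = -36*(-1/60) = 3/5)
I = 3/5 ≈ 0.60000
I - z(38) = 3/5 - (-280 - 8*38) = 3/5 - (-280 - 304) = 3/5 - 1*(-584) = 3/5 + 584 = 2923/5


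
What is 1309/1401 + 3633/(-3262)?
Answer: -117125/652866 ≈ -0.17940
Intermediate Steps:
1309/1401 + 3633/(-3262) = 1309*(1/1401) + 3633*(-1/3262) = 1309/1401 - 519/466 = -117125/652866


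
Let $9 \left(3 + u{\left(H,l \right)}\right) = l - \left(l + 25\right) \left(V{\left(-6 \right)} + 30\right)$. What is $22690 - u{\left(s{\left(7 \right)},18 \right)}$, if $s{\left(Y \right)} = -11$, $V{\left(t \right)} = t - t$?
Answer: $\frac{68503}{3} \approx 22834.0$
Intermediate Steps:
$V{\left(t \right)} = 0$
$u{\left(H,l \right)} = - \frac{259}{3} - \frac{29 l}{9}$ ($u{\left(H,l \right)} = -3 + \frac{l - \left(l + 25\right) \left(0 + 30\right)}{9} = -3 + \frac{l - \left(25 + l\right) 30}{9} = -3 + \frac{l - \left(750 + 30 l\right)}{9} = -3 + \frac{-750 - 29 l}{9} = -3 - \left(\frac{250}{3} + \frac{29 l}{9}\right) = - \frac{259}{3} - \frac{29 l}{9}$)
$22690 - u{\left(s{\left(7 \right)},18 \right)} = 22690 - \left(- \frac{259}{3} - 58\right) = 22690 - - \frac{433}{3} = 22690 + \frac{433}{3} = \frac{68503}{3}$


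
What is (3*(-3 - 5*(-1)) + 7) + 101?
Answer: 114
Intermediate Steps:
(3*(-3 - 5*(-1)) + 7) + 101 = (3*(-3 + 5) + 7) + 101 = (3*2 + 7) + 101 = (6 + 7) + 101 = 13 + 101 = 114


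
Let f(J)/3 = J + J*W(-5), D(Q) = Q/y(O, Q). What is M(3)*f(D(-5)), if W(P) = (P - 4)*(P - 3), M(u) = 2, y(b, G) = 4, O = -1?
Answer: -1095/2 ≈ -547.50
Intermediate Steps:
W(P) = (-4 + P)*(-3 + P)
D(Q) = Q/4
f(J) = 219*J (f(J) = 3*(J + J*(12 + (-5)**2 - 7*(-5))) = 3*(J + J*(12 + 25 + 35)) = 3*(J + J*72) = 3*(J + 72*J) = 3*(73*J) = 219*J)
M(3)*f(D(-5)) = 2*(219*((1/4)*(-5))) = 2*(219*(-5/4)) = 2*(-1095/4) = -1095/2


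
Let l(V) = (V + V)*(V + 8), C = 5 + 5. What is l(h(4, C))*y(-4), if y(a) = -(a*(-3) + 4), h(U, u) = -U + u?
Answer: -2688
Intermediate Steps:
C = 10
h(U, u) = u - U
l(V) = 2*V*(8 + V) (l(V) = (2*V)*(8 + V) = 2*V*(8 + V))
y(a) = -4 + 3*a (y(a) = -(-3*a + 4) = -(4 - 3*a) = -4 + 3*a)
l(h(4, C))*y(-4) = (2*(10 - 1*4)*(8 + (10 - 1*4)))*(-4 + 3*(-4)) = (2*(10 - 4)*(8 + (10 - 4)))*(-4 - 12) = (2*6*(8 + 6))*(-16) = (2*6*14)*(-16) = 168*(-16) = -2688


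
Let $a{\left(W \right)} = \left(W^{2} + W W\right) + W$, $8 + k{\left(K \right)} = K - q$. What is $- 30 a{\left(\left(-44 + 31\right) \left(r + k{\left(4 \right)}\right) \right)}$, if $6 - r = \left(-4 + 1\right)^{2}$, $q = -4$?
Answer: $-92430$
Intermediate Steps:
$k{\left(K \right)} = -4 + K$ ($k{\left(K \right)} = -8 + \left(K - -4\right) = -8 + \left(K + 4\right) = -8 + \left(4 + K\right) = -4 + K$)
$r = -3$ ($r = 6 - \left(-4 + 1\right)^{2} = 6 - \left(-3\right)^{2} = 6 - 9 = -3$)
$a{\left(W \right)} = W + 2 W^{2}$ ($a{\left(W \right)} = \left(W^{2} + W^{2}\right) + W = 2 W^{2} + W = W + 2 W^{2}$)
$- 30 a{\left(\left(-44 + 31\right) \left(r + k{\left(4 \right)}\right) \right)} = - 30 \left(-44 + 31\right) \left(-3 + \left(-4 + 4\right)\right) \left(1 + 2 \left(-44 + 31\right) \left(-3 + \left(-4 + 4\right)\right)\right) = - 30 - 13 \left(-3 + 0\right) \left(1 + 2 \left(- 13 \left(-3 + 0\right)\right)\right) = - 30 \left(-13\right) \left(-3\right) \left(1 + 2 \left(\left(-13\right) \left(-3\right)\right)\right) = - 30 \cdot 39 \left(1 + 2 \cdot 39\right) = - 30 \cdot 39 \left(1 + 78\right) = - 30 \cdot 39 \cdot 79 = \left(-30\right) 3081 = -92430$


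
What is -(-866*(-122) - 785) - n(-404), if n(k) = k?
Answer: -104463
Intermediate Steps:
-(-866*(-122) - 785) - n(-404) = -(-866*(-122) - 785) - 1*(-404) = -(105652 - 785) + 404 = -1*104867 + 404 = -104867 + 404 = -104463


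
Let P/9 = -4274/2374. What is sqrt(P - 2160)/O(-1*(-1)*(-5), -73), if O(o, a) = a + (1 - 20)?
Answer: -3*I*sqrt(340689179)/109204 ≈ -0.50706*I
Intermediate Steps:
P = -19233/1187 (P = 9*(-4274/2374) = 9*(-4274*1/2374) = 9*(-2137/1187) = -19233/1187 ≈ -16.203)
O(o, a) = -19 + a (O(o, a) = a - 19 = -19 + a)
sqrt(P - 2160)/O(-1*(-1)*(-5), -73) = sqrt(-19233/1187 - 2160)/(-19 - 73) = sqrt(-2583153/1187)/(-92) = (3*I*sqrt(340689179)/1187)*(-1/92) = -3*I*sqrt(340689179)/109204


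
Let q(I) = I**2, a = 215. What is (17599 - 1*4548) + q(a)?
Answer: 59276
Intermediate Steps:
(17599 - 1*4548) + q(a) = (17599 - 1*4548) + 215**2 = (17599 - 4548) + 46225 = 13051 + 46225 = 59276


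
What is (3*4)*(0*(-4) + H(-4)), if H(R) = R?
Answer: -48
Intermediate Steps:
(3*4)*(0*(-4) + H(-4)) = (3*4)*(0*(-4) - 4) = 12*(0 - 4) = 12*(-4) = -48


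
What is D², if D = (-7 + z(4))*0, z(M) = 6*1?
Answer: 0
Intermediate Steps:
z(M) = 6
D = 0 (D = (-7 + 6)*0 = -1*0 = 0)
D² = 0² = 0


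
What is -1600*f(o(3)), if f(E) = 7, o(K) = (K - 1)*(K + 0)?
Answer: -11200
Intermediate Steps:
o(K) = K*(-1 + K) (o(K) = (-1 + K)*K = K*(-1 + K))
-1600*f(o(3)) = -1600*7 = -11200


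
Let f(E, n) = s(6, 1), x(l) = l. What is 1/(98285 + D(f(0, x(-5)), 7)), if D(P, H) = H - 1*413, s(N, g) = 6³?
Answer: 1/97879 ≈ 1.0217e-5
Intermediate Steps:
s(N, g) = 216
f(E, n) = 216
D(P, H) = -413 + H (D(P, H) = H - 413 = -413 + H)
1/(98285 + D(f(0, x(-5)), 7)) = 1/(98285 + (-413 + 7)) = 1/(98285 - 406) = 1/97879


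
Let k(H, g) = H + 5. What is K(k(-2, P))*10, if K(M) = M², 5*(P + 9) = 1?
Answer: 90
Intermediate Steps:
P = -44/5 (P = -9 + (⅕)*1 = -9 + ⅕ = -44/5 ≈ -8.8000)
k(H, g) = 5 + H
K(k(-2, P))*10 = (5 - 2)²*10 = 3²*10 = 9*10 = 90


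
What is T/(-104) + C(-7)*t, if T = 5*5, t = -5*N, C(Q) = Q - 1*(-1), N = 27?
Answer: 84215/104 ≈ 809.76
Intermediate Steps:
C(Q) = 1 + Q (C(Q) = Q + 1 = 1 + Q)
t = -135 (t = -5*27 = -135)
T = 25
T/(-104) + C(-7)*t = 25/(-104) + (1 - 7)*(-135) = 25*(-1/104) - 6*(-135) = -25/104 + 810 = 84215/104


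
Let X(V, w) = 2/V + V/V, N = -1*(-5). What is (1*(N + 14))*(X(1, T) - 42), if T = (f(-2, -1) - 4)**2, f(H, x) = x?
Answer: -741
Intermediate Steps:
N = 5
T = 25 (T = (-1 - 4)**2 = (-5)**2 = 25)
X(V, w) = 1 + 2/V (X(V, w) = 2/V + 1 = 1 + 2/V)
(1*(N + 14))*(X(1, T) - 42) = (1*(5 + 14))*((2 + 1)/1 - 42) = (1*19)*(1*3 - 42) = 19*(3 - 42) = 19*(-39) = -741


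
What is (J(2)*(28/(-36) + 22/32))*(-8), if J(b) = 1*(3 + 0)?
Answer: 13/6 ≈ 2.1667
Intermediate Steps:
J(b) = 3 (J(b) = 1*3 = 3)
(J(2)*(28/(-36) + 22/32))*(-8) = (3*(28/(-36) + 22/32))*(-8) = (3*(28*(-1/36) + 22*(1/32)))*(-8) = (3*(-7/9 + 11/16))*(-8) = (3*(-13/144))*(-8) = -13/48*(-8) = 13/6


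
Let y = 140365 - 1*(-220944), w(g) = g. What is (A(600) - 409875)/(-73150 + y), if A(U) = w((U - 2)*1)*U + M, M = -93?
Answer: -17056/96053 ≈ -0.17757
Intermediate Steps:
y = 361309 (y = 140365 + 220944 = 361309)
A(U) = -93 + U*(-2 + U) (A(U) = ((U - 2)*1)*U - 93 = ((-2 + U)*1)*U - 93 = (-2 + U)*U - 93 = U*(-2 + U) - 93 = -93 + U*(-2 + U))
(A(600) - 409875)/(-73150 + y) = ((-93 + 600*(-2 + 600)) - 409875)/(-73150 + 361309) = ((-93 + 600*598) - 409875)/288159 = ((-93 + 358800) - 409875)*(1/288159) = (358707 - 409875)*(1/288159) = -51168*1/288159 = -17056/96053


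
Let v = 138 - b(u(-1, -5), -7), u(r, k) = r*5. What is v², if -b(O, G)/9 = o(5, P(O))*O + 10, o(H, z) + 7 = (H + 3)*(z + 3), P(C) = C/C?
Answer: 804609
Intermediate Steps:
P(C) = 1
o(H, z) = -7 + (3 + H)*(3 + z) (o(H, z) = -7 + (H + 3)*(z + 3) = -7 + (3 + H)*(3 + z))
u(r, k) = 5*r
b(O, G) = -90 - 225*O (b(O, G) = -9*((2 + 3*5 + 3*1 + 5*1)*O + 10) = -9*((2 + 15 + 3 + 5)*O + 10) = -9*(25*O + 10) = -9*(10 + 25*O) = -90 - 225*O)
v = -897 (v = 138 - (-90 - 1125*(-1)) = 138 - (-90 - 225*(-5)) = 138 - (-90 + 1125) = 138 - 1*1035 = 138 - 1035 = -897)
v² = (-897)² = 804609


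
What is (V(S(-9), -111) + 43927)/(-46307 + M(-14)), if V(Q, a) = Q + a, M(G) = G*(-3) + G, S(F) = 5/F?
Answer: -394339/416511 ≈ -0.94677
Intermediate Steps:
M(G) = -2*G (M(G) = -3*G + G = -2*G)
(V(S(-9), -111) + 43927)/(-46307 + M(-14)) = ((5/(-9) - 111) + 43927)/(-46307 - 2*(-14)) = ((5*(-1/9) - 111) + 43927)/(-46307 + 28) = ((-5/9 - 111) + 43927)/(-46279) = (-1004/9 + 43927)*(-1/46279) = (394339/9)*(-1/46279) = -394339/416511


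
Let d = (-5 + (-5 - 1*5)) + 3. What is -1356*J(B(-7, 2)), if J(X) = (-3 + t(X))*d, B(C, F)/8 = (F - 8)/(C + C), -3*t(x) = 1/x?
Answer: -50398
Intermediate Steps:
t(x) = -1/(3*x)
B(C, F) = 4*(-8 + F)/C (B(C, F) = 8*((F - 8)/(C + C)) = 8*((-8 + F)/((2*C))) = 8*((-8 + F)*(1/(2*C))) = 8*((-8 + F)/(2*C)) = 4*(-8 + F)/C)
d = -12 (d = (-5 + (-5 - 5)) + 3 = (-5 - 10) + 3 = -15 + 3 = -12)
J(X) = 36 + 4/X (J(X) = (-3 - 1/(3*X))*(-12) = 36 + 4/X)
-1356*J(B(-7, 2)) = -1356*(36 + 4/((4*(-8 + 2)/(-7)))) = -1356*(36 + 4/((4*(-⅐)*(-6)))) = -1356*(36 + 4/(24/7)) = -1356*(36 + 4*(7/24)) = -1356*(36 + 7/6) = -1356*223/6 = -50398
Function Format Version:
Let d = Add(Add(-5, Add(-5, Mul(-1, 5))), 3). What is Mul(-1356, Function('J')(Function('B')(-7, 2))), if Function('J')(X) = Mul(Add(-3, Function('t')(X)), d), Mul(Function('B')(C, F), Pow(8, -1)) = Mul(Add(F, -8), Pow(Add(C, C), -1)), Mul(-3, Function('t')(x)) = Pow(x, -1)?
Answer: -50398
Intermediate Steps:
Function('t')(x) = Mul(Rational(-1, 3), Pow(x, -1))
Function('B')(C, F) = Mul(4, Pow(C, -1), Add(-8, F)) (Function('B')(C, F) = Mul(8, Mul(Add(F, -8), Pow(Add(C, C), -1))) = Mul(8, Mul(Add(-8, F), Pow(Mul(2, C), -1))) = Mul(8, Mul(Add(-8, F), Mul(Rational(1, 2), Pow(C, -1)))) = Mul(8, Mul(Rational(1, 2), Pow(C, -1), Add(-8, F))) = Mul(4, Pow(C, -1), Add(-8, F)))
d = -12 (d = Add(Add(-5, Add(-5, -5)), 3) = Add(Add(-5, -10), 3) = Add(-15, 3) = -12)
Function('J')(X) = Add(36, Mul(4, Pow(X, -1))) (Function('J')(X) = Mul(Add(-3, Mul(Rational(-1, 3), Pow(X, -1))), -12) = Add(36, Mul(4, Pow(X, -1))))
Mul(-1356, Function('J')(Function('B')(-7, 2))) = Mul(-1356, Add(36, Mul(4, Pow(Mul(4, Pow(-7, -1), Add(-8, 2)), -1)))) = Mul(-1356, Add(36, Mul(4, Pow(Mul(4, Rational(-1, 7), -6), -1)))) = Mul(-1356, Add(36, Mul(4, Pow(Rational(24, 7), -1)))) = Mul(-1356, Add(36, Mul(4, Rational(7, 24)))) = Mul(-1356, Add(36, Rational(7, 6))) = Mul(-1356, Rational(223, 6)) = -50398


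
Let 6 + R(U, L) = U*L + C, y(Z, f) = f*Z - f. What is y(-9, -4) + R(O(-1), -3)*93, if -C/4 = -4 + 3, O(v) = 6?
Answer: -1820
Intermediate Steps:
C = 4 (C = -4*(-4 + 3) = -4*(-1) = 4)
y(Z, f) = -f + Z*f (y(Z, f) = Z*f - f = -f + Z*f)
R(U, L) = -2 + L*U (R(U, L) = -6 + (U*L + 4) = -6 + (L*U + 4) = -6 + (4 + L*U) = -2 + L*U)
y(-9, -4) + R(O(-1), -3)*93 = -4*(-1 - 9) + (-2 - 3*6)*93 = -4*(-10) + (-2 - 18)*93 = 40 - 20*93 = 40 - 1860 = -1820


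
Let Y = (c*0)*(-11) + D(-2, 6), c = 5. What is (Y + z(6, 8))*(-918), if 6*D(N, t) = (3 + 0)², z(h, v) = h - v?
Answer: 459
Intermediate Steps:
D(N, t) = 3/2 (D(N, t) = (3 + 0)²/6 = (⅙)*3² = (⅙)*9 = 3/2)
Y = 3/2 (Y = (5*0)*(-11) + 3/2 = 0*(-11) + 3/2 = 0 + 3/2 = 3/2 ≈ 1.5000)
(Y + z(6, 8))*(-918) = (3/2 + (6 - 1*8))*(-918) = (3/2 + (6 - 8))*(-918) = (3/2 - 2)*(-918) = -½*(-918) = 459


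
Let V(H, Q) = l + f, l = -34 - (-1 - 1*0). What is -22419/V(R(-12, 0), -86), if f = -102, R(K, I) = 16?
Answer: 2491/15 ≈ 166.07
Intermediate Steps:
l = -33 (l = -34 - (-1 + 0) = -34 - 1*(-1) = -34 + 1 = -33)
V(H, Q) = -135 (V(H, Q) = -33 - 102 = -135)
-22419/V(R(-12, 0), -86) = -22419/(-135) = -22419*(-1/135) = 2491/15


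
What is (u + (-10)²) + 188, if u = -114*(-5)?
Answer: 858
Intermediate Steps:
u = 570
(u + (-10)²) + 188 = (570 + (-10)²) + 188 = (570 + 100) + 188 = 670 + 188 = 858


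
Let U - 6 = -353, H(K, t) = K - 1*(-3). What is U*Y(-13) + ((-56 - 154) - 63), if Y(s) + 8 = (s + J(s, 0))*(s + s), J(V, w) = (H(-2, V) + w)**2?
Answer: -105761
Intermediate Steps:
H(K, t) = 3 + K (H(K, t) = K + 3 = 3 + K)
J(V, w) = (1 + w)**2 (J(V, w) = ((3 - 2) + w)**2 = (1 + w)**2)
U = -347 (U = 6 - 353 = -347)
Y(s) = -8 + 2*s*(1 + s) (Y(s) = -8 + (s + (1 + 0)**2)*(s + s) = -8 + (s + 1**2)*(2*s) = -8 + (s + 1)*(2*s) = -8 + (1 + s)*(2*s) = -8 + 2*s*(1 + s))
U*Y(-13) + ((-56 - 154) - 63) = -347*(-8 + 2*(-13) + 2*(-13)**2) + ((-56 - 154) - 63) = -347*(-8 - 26 + 2*169) + (-210 - 63) = -347*(-8 - 26 + 338) - 273 = -347*304 - 273 = -105488 - 273 = -105761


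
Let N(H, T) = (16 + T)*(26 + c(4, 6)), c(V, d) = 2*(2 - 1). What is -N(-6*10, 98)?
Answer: -3192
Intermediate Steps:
c(V, d) = 2 (c(V, d) = 2*1 = 2)
N(H, T) = 448 + 28*T (N(H, T) = (16 + T)*(26 + 2) = (16 + T)*28 = 448 + 28*T)
-N(-6*10, 98) = -(448 + 28*98) = -(448 + 2744) = -1*3192 = -3192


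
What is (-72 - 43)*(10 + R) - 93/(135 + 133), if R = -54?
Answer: 1355987/268 ≈ 5059.7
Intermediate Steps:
(-72 - 43)*(10 + R) - 93/(135 + 133) = (-72 - 43)*(10 - 54) - 93/(135 + 133) = -115*(-44) - 93/268 = 5060 + (1/268)*(-93) = 5060 - 93/268 = 1355987/268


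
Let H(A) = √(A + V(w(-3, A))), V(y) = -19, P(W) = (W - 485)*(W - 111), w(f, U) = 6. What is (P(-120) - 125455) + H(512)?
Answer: 14300 + √493 ≈ 14322.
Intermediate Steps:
P(W) = (-485 + W)*(-111 + W)
H(A) = √(-19 + A) (H(A) = √(A - 19) = √(-19 + A))
(P(-120) - 125455) + H(512) = ((53835 + (-120)² - 596*(-120)) - 125455) + √(-19 + 512) = ((53835 + 14400 + 71520) - 125455) + √493 = (139755 - 125455) + √493 = 14300 + √493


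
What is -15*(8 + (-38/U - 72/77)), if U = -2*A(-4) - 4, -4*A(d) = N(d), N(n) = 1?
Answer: -20700/77 ≈ -268.83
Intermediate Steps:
A(d) = -1/4 (A(d) = -1/4*1 = -1/4)
U = -7/2 (U = -2*(-1/4) - 4 = 1/2 - 4 = -7/2 ≈ -3.5000)
-15*(8 + (-38/U - 72/77)) = -15*(8 + (-38/(-7/2) - 72/77)) = -15*(8 + (-38*(-2/7) - 72*1/77)) = -15*(8 + (76/7 - 72/77)) = -15*(8 + 764/77) = -15*1380/77 = -20700/77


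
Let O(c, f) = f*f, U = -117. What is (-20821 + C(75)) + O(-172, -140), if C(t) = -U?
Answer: -1104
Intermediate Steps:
O(c, f) = f²
C(t) = 117 (C(t) = -1*(-117) = 117)
(-20821 + C(75)) + O(-172, -140) = (-20821 + 117) + (-140)² = -20704 + 19600 = -1104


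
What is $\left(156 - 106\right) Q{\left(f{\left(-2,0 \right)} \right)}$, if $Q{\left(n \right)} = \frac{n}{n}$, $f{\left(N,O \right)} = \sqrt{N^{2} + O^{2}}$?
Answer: $50$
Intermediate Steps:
$Q{\left(n \right)} = 1$
$\left(156 - 106\right) Q{\left(f{\left(-2,0 \right)} \right)} = \left(156 - 106\right) 1 = 50 \cdot 1 = 50$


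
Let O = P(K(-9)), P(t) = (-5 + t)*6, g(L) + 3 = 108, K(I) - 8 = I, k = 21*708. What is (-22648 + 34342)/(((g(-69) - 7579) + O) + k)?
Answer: 5847/3679 ≈ 1.5893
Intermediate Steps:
k = 14868
K(I) = 8 + I
g(L) = 105 (g(L) = -3 + 108 = 105)
P(t) = -30 + 6*t
O = -36 (O = -30 + 6*(8 - 9) = -30 + 6*(-1) = -30 - 6 = -36)
(-22648 + 34342)/(((g(-69) - 7579) + O) + k) = (-22648 + 34342)/(((105 - 7579) - 36) + 14868) = 11694/((-7474 - 36) + 14868) = 11694/(-7510 + 14868) = 11694/7358 = 11694*(1/7358) = 5847/3679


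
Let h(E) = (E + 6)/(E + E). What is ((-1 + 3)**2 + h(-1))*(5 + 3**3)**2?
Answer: 1536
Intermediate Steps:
h(E) = (6 + E)/(2*E) (h(E) = (6 + E)/((2*E)) = (6 + E)*(1/(2*E)) = (6 + E)/(2*E))
((-1 + 3)**2 + h(-1))*(5 + 3**3)**2 = ((-1 + 3)**2 + (1/2)*(6 - 1)/(-1))*(5 + 3**3)**2 = (2**2 + (1/2)*(-1)*5)*(5 + 27)**2 = (4 - 5/2)*32**2 = (3/2)*1024 = 1536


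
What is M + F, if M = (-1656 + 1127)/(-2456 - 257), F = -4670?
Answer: -12669181/2713 ≈ -4669.8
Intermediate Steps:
M = 529/2713 (M = -529/(-2713) = -529*(-1/2713) = 529/2713 ≈ 0.19499)
M + F = 529/2713 - 4670 = -12669181/2713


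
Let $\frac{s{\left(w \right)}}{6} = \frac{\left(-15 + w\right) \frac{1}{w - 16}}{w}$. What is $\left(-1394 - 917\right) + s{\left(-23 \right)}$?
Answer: $- \frac{691065}{299} \approx -2311.3$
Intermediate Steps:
$s{\left(w \right)} = \frac{6 \left(-15 + w\right)}{w \left(-16 + w\right)}$ ($s{\left(w \right)} = 6 \frac{\left(-15 + w\right) \frac{1}{w - 16}}{w} = 6 \frac{\left(-15 + w\right) \frac{1}{-16 + w}}{w} = 6 \frac{\frac{1}{-16 + w} \left(-15 + w\right)}{w} = 6 \frac{-15 + w}{w \left(-16 + w\right)} = \frac{6 \left(-15 + w\right)}{w \left(-16 + w\right)}$)
$\left(-1394 - 917\right) + s{\left(-23 \right)} = \left(-1394 - 917\right) + \frac{6 \left(-15 - 23\right)}{\left(-23\right) \left(-16 - 23\right)} = \left(-1394 - 917\right) + 6 \left(- \frac{1}{23}\right) \frac{1}{-39} \left(-38\right) = -2311 + 6 \left(- \frac{1}{23}\right) \left(- \frac{1}{39}\right) \left(-38\right) = -2311 - \frac{76}{299} = - \frac{691065}{299}$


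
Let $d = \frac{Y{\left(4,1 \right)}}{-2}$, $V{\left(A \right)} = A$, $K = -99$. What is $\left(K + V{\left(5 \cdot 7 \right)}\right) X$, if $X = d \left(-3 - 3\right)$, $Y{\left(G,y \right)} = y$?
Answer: $-192$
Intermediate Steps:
$d = - \frac{1}{2}$ ($d = 1 \frac{1}{-2} = 1 \left(- \frac{1}{2}\right) = - \frac{1}{2} \approx -0.5$)
$X = 3$ ($X = - \frac{-3 - 3}{2} = \left(- \frac{1}{2}\right) \left(-6\right) = 3$)
$\left(K + V{\left(5 \cdot 7 \right)}\right) X = \left(-99 + 5 \cdot 7\right) 3 = \left(-99 + 35\right) 3 = \left(-64\right) 3 = -192$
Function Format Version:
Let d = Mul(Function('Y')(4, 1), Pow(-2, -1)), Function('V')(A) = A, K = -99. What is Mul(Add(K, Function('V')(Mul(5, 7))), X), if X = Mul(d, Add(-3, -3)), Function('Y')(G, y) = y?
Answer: -192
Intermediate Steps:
d = Rational(-1, 2) (d = Mul(1, Pow(-2, -1)) = Mul(1, Rational(-1, 2)) = Rational(-1, 2) ≈ -0.50000)
X = 3 (X = Mul(Rational(-1, 2), Add(-3, -3)) = Mul(Rational(-1, 2), -6) = 3)
Mul(Add(K, Function('V')(Mul(5, 7))), X) = Mul(Add(-99, Mul(5, 7)), 3) = Mul(Add(-99, 35), 3) = Mul(-64, 3) = -192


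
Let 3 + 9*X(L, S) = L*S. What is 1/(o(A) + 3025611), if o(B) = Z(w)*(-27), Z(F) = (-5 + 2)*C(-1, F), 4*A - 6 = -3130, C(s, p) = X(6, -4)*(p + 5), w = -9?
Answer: 1/3026583 ≈ 3.3041e-7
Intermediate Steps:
X(L, S) = -1/3 + L*S/9 (X(L, S) = -1/3 + (L*S)/9 = -1/3 + L*S/9)
C(s, p) = -15 - 3*p (C(s, p) = (-1/3 + (1/9)*6*(-4))*(p + 5) = (-1/3 - 8/3)*(5 + p) = -3*(5 + p) = -15 - 3*p)
A = -781 (A = 3/2 + (1/4)*(-3130) = 3/2 - 1565/2 = -781)
Z(F) = 45 + 9*F (Z(F) = (-5 + 2)*(-15 - 3*F) = -3*(-15 - 3*F) = 45 + 9*F)
o(B) = 972 (o(B) = (45 + 9*(-9))*(-27) = (45 - 81)*(-27) = -36*(-27) = 972)
1/(o(A) + 3025611) = 1/(972 + 3025611) = 1/3026583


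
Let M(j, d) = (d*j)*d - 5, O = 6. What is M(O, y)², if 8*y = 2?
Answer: 1369/64 ≈ 21.391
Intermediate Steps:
y = ¼ (y = (⅛)*2 = ¼ ≈ 0.25000)
M(j, d) = -5 + j*d² (M(j, d) = j*d² - 5 = -5 + j*d²)
M(O, y)² = (-5 + 6*(¼)²)² = (-5 + 6*(1/16))² = (-5 + 3/8)² = (-37/8)² = 1369/64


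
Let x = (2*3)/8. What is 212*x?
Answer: 159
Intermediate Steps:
x = ¾ (x = 6*(⅛) = ¾ ≈ 0.75000)
212*x = 212*(¾) = 159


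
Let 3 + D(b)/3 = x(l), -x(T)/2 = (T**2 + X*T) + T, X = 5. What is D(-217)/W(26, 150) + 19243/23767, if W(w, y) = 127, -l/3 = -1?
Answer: -1620296/3018409 ≈ -0.53680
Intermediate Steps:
l = 3 (l = -3*(-1) = 3)
x(T) = -12*T - 2*T**2 (x(T) = -2*((T**2 + 5*T) + T) = -2*(T**2 + 6*T) = -12*T - 2*T**2)
D(b) = -171 (D(b) = -9 + 3*(-2*3*(6 + 3)) = -9 + 3*(-2*3*9) = -9 + 3*(-54) = -9 - 162 = -171)
D(-217)/W(26, 150) + 19243/23767 = -171/127 + 19243/23767 = -1620296/3018409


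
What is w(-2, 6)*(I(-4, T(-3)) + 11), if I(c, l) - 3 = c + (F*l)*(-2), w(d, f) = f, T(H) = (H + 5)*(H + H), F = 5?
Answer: 780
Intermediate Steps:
T(H) = 2*H*(5 + H) (T(H) = (5 + H)*(2*H) = 2*H*(5 + H))
I(c, l) = 3 + c - 10*l (I(c, l) = 3 + (c + (5*l)*(-2)) = 3 + (c - 10*l) = 3 + c - 10*l)
w(-2, 6)*(I(-4, T(-3)) + 11) = 6*((3 - 4 - 20*(-3)*(5 - 3)) + 11) = 6*((3 - 4 - 20*(-3)*2) + 11) = 6*((3 - 4 - 10*(-12)) + 11) = 6*((3 - 4 + 120) + 11) = 6*(119 + 11) = 6*130 = 780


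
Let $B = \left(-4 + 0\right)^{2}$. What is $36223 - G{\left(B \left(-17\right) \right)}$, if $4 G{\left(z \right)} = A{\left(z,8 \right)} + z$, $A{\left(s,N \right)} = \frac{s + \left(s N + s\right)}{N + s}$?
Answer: $\frac{1197518}{33} \approx 36288.0$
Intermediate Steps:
$A{\left(s,N \right)} = \frac{2 s + N s}{N + s}$ ($A{\left(s,N \right)} = \frac{s + \left(N s + s\right)}{N + s} = \frac{s + \left(s + N s\right)}{N + s} = \frac{2 s + N s}{N + s}$)
$B = 16$ ($B = \left(-4\right)^{2} = 16$)
$G{\left(z \right)} = \frac{z}{4} + \frac{5 z}{2 \left(8 + z\right)}$ ($G{\left(z \right)} = \frac{\frac{z \left(2 + 8\right)}{8 + z} + z}{4} = \frac{z \frac{1}{8 + z} 10 + z}{4} = \frac{\frac{10 z}{8 + z} + z}{4} = \frac{z + \frac{10 z}{8 + z}}{4} = \frac{z}{4} + \frac{5 z}{2 \left(8 + z\right)}$)
$36223 - G{\left(B \left(-17\right) \right)} = 36223 - \frac{16 \left(-17\right) \left(18 + 16 \left(-17\right)\right)}{4 \left(8 + 16 \left(-17\right)\right)} = 36223 - \frac{1}{4} \left(-272\right) \frac{1}{8 - 272} \left(18 - 272\right) = 36223 - \frac{1}{4} \left(-272\right) \frac{1}{-264} \left(-254\right) = 36223 - \frac{1}{4} \left(-272\right) \left(- \frac{1}{264}\right) \left(-254\right) = 36223 - - \frac{2159}{33} = 36223 + \frac{2159}{33} = \frac{1197518}{33}$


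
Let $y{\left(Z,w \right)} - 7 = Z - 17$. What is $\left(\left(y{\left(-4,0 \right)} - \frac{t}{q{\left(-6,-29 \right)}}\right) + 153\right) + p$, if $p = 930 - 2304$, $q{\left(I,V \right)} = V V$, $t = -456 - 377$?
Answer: $- \frac{1037802}{841} \approx -1234.0$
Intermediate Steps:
$t = -833$
$q{\left(I,V \right)} = V^{2}$
$y{\left(Z,w \right)} = -10 + Z$ ($y{\left(Z,w \right)} = 7 + \left(Z - 17\right) = 7 + \left(-17 + Z\right) = -10 + Z$)
$p = -1374$ ($p = 930 - 2304 = -1374$)
$\left(\left(y{\left(-4,0 \right)} - \frac{t}{q{\left(-6,-29 \right)}}\right) + 153\right) + p = \left(\left(\left(-10 - 4\right) - - \frac{833}{\left(-29\right)^{2}}\right) + 153\right) - 1374 = \left(\left(-14 - - \frac{833}{841}\right) + 153\right) - 1374 = \left(\left(-14 + \frac{833}{841}\right) + 153\right) - 1374 = \left(- \frac{10941}{841} + 153\right) - 1374 = \frac{117732}{841} - 1374 = - \frac{1037802}{841}$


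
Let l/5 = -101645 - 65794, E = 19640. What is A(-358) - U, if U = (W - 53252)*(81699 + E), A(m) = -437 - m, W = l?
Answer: 90237008454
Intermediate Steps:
l = -837195 (l = 5*(-101645 - 65794) = 5*(-167439) = -837195)
W = -837195
U = -90237008533 (U = (-837195 - 53252)*(81699 + 19640) = -890447*101339 = -90237008533)
A(-358) - U = (-437 - 1*(-358)) - 1*(-90237008533) = (-437 + 358) + 90237008533 = -79 + 90237008533 = 90237008454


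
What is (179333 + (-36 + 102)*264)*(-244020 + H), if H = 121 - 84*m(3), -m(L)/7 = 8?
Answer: -47063290615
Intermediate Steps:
m(L) = -56 (m(L) = -7*8 = -56)
H = 4825 (H = 121 - 84*(-56) = 121 + 4704 = 4825)
(179333 + (-36 + 102)*264)*(-244020 + H) = (179333 + (-36 + 102)*264)*(-244020 + 4825) = (179333 + 66*264)*(-239195) = (179333 + 17424)*(-239195) = 196757*(-239195) = -47063290615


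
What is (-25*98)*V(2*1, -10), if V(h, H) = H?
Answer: 24500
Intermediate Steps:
(-25*98)*V(2*1, -10) = -25*98*(-10) = -2450*(-10) = 24500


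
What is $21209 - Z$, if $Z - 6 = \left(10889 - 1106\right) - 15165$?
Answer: $26585$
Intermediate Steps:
$Z = -5376$ ($Z = 6 + \left(\left(10889 - 1106\right) - 15165\right) = 6 + \left(9783 - 15165\right) = 6 - 5382 = -5376$)
$21209 - Z = 21209 - -5376 = 21209 + 5376 = 26585$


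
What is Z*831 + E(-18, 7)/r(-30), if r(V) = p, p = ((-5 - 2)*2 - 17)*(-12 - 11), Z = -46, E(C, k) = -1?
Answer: -27255139/713 ≈ -38226.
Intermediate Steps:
p = 713 (p = (-7*2 - 17)*(-23) = (-14 - 17)*(-23) = -31*(-23) = 713)
r(V) = 713
Z*831 + E(-18, 7)/r(-30) = -46*831 - 1/713 = -38226 - 1*1/713 = -38226 - 1/713 = -27255139/713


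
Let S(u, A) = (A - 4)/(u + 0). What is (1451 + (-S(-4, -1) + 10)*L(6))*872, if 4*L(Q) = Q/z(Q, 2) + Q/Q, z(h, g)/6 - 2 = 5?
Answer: 1267452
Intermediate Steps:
S(u, A) = (-4 + A)/u
z(h, g) = 42 (z(h, g) = 12 + 6*5 = 12 + 30 = 42)
L(Q) = ¼ + Q/168 (L(Q) = (Q/42 + Q/Q)/4 = (Q*(1/42) + 1)/4 = (Q/42 + 1)/4 = (1 + Q/42)/4 = ¼ + Q/168)
(1451 + (-S(-4, -1) + 10)*L(6))*872 = (1451 + (-(-4 - 1)/(-4) + 10)*(¼ + (1/168)*6))*872 = (1451 + (-(-1)*(-5)/4 + 10)*(¼ + 1/28))*872 = (1451 + (-1*5/4 + 10)*(2/7))*872 = (1451 + (-5/4 + 10)*(2/7))*872 = (1451 + (35/4)*(2/7))*872 = (1451 + 5/2)*872 = (2907/2)*872 = 1267452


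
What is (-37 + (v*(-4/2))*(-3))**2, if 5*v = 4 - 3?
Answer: 32041/25 ≈ 1281.6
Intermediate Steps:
v = 1/5 (v = (4 - 3)/5 = (1/5)*1 = 1/5 ≈ 0.20000)
(-37 + (v*(-4/2))*(-3))**2 = (-37 + ((-4/2)/5)*(-3))**2 = (-37 + ((-4*1/2)/5)*(-3))**2 = (-37 + ((1/5)*(-2))*(-3))**2 = (-37 - 2/5*(-3))**2 = (-37 + 6/5)**2 = (-179/5)**2 = 32041/25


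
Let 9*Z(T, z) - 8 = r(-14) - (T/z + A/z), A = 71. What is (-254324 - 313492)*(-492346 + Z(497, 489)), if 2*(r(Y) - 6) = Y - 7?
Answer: 410117144172380/1467 ≈ 2.7956e+11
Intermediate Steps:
r(Y) = 5/2 + Y/2 (r(Y) = 6 + (Y - 7)/2 = 6 + (-7 + Y)/2 = 6 + (-7/2 + Y/2) = 5/2 + Y/2)
Z(T, z) = 7/18 - 71/(9*z) - T/(9*z) (Z(T, z) = 8/9 + ((5/2 + (½)*(-14)) - (T/z + 71/z))/9 = 8/9 + ((5/2 - 7) - (71/z + T/z))/9 = 8/9 + (-9/2 + (-71/z - T/z))/9 = 8/9 + (-9/2 - 71/z - T/z)/9 = 8/9 + (-½ - 71/(9*z) - T/(9*z)) = 7/18 - 71/(9*z) - T/(9*z))
(-254324 - 313492)*(-492346 + Z(497, 489)) = (-254324 - 313492)*(-492346 + (1/18)*(-142 - 2*497 + 7*489)/489) = -567816*(-492346 + (1/18)*(1/489)*(-142 - 994 + 3423)) = -567816*(-492346 + (1/18)*(1/489)*2287) = -567816*(-492346 + 2287/8802) = -567816*(-4333627205/8802) = 410117144172380/1467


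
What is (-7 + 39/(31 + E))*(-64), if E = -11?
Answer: 1616/5 ≈ 323.20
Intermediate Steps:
(-7 + 39/(31 + E))*(-64) = (-7 + 39/(31 - 11))*(-64) = (-7 + 39/20)*(-64) = -101/20*(-64) = 1616/5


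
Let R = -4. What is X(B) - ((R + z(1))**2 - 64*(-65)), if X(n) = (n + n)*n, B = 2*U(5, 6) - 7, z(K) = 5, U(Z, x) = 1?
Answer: -4111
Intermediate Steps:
B = -5 (B = 2*1 - 7 = 2 - 7 = -5)
X(n) = 2*n**2 (X(n) = (2*n)*n = 2*n**2)
X(B) - ((R + z(1))**2 - 64*(-65)) = 2*(-5)**2 - ((-4 + 5)**2 - 64*(-65)) = 2*25 - (1**2 + 4160) = 50 - (1 + 4160) = 50 - 1*4161 = 50 - 4161 = -4111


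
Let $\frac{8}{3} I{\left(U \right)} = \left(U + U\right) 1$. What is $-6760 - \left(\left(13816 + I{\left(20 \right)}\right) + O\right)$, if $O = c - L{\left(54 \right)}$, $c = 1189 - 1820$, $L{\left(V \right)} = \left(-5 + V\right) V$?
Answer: $-17314$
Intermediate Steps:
$L{\left(V \right)} = V \left(-5 + V\right)$
$c = -631$ ($c = 1189 - 1820 = -631$)
$I{\left(U \right)} = \frac{3 U}{4}$ ($I{\left(U \right)} = \frac{3 \left(U + U\right) 1}{8} = \frac{3 \cdot 2 U 1}{8} = \frac{3 \cdot 2 U}{8} = \frac{3 U}{4}$)
$O = -3277$ ($O = -631 - 54 \left(-5 + 54\right) = -631 - 54 \cdot 49 = -631 - 2646 = -3277$)
$-6760 - \left(\left(13816 + I{\left(20 \right)}\right) + O\right) = -6760 - \left(\left(13816 + \frac{3}{4} \cdot 20\right) - 3277\right) = -6760 - \left(\left(13816 + 15\right) - 3277\right) = -6760 - \left(13831 - 3277\right) = -6760 - 10554 = -17314$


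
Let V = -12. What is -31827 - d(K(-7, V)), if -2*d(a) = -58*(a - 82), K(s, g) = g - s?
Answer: -29304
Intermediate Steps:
d(a) = -2378 + 29*a (d(a) = -(-29)*(a - 82) = -(-29)*(-82 + a) = -(4756 - 58*a)/2 = -2378 + 29*a)
-31827 - d(K(-7, V)) = -31827 - (-2378 + 29*(-12 - 1*(-7))) = -31827 - (-2378 + 29*(-12 + 7)) = -31827 - (-2378 + 29*(-5)) = -31827 - (-2378 - 145) = -31827 - 1*(-2523) = -31827 + 2523 = -29304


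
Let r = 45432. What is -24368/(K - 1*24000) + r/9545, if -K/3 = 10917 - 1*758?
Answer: 2707591624/519982965 ≈ 5.2071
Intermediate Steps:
K = -30477 (K = -3*(10917 - 1*758) = -3*(10917 - 758) = -3*10159 = -30477)
-24368/(K - 1*24000) + r/9545 = -24368/(-30477 - 1*24000) + 45432/9545 = -24368/(-30477 - 24000) + 45432*(1/9545) = -24368/(-54477) + 45432/9545 = -24368*(-1/54477) + 45432/9545 = 24368/54477 + 45432/9545 = 2707591624/519982965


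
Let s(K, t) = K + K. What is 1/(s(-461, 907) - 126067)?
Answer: -1/126989 ≈ -7.8747e-6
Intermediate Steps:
s(K, t) = 2*K
1/(s(-461, 907) - 126067) = 1/(2*(-461) - 126067) = 1/(-922 - 126067) = 1/(-126989) = -1/126989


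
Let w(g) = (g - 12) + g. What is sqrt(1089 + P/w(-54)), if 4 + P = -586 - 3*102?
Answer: sqrt(246705)/15 ≈ 33.113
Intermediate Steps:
w(g) = -12 + 2*g (w(g) = (-12 + g) + g = -12 + 2*g)
P = -896 (P = -4 + (-586 - 3*102) = -4 + (-586 - 306) = -4 - 892 = -896)
sqrt(1089 + P/w(-54)) = sqrt(1089 - 896/(-12 + 2*(-54))) = sqrt(1089 - 896/(-12 - 108)) = sqrt(1089 - 896/(-120)) = sqrt(1089 - 896*(-1/120)) = sqrt(1089 + 112/15) = sqrt(16447/15) = sqrt(246705)/15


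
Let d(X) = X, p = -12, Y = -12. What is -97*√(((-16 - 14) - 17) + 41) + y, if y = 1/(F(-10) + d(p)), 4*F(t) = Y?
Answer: -1/15 - 97*I*√6 ≈ -0.066667 - 237.6*I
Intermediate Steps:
F(t) = -3 (F(t) = (¼)*(-12) = -3)
y = -1/15 (y = 1/(-3 - 12) = 1/(-15) = -1/15 ≈ -0.066667)
-97*√(((-16 - 14) - 17) + 41) + y = -97*√(((-16 - 14) - 17) + 41) - 1/15 = -97*√((-30 - 17) + 41) - 1/15 = -97*√(-47 + 41) - 1/15 = -97*I*√6 - 1/15 = -1/15 - 97*I*√6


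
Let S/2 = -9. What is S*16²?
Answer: -4608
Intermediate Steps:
S = -18 (S = 2*(-9) = -18)
S*16² = -18*16² = -18*256 = -4608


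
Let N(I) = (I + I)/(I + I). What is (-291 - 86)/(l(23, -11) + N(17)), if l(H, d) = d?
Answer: 377/10 ≈ 37.700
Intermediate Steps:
N(I) = 1 (N(I) = (2*I)/((2*I)) = (2*I)*(1/(2*I)) = 1)
(-291 - 86)/(l(23, -11) + N(17)) = (-291 - 86)/(-11 + 1) = -377/(-10) = -377*(-1/10) = 377/10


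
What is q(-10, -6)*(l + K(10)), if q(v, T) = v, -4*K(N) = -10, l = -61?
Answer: 585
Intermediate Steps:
K(N) = 5/2 (K(N) = -1/4*(-10) = 5/2)
q(-10, -6)*(l + K(10)) = -10*(-61 + 5/2) = -10*(-117/2) = 585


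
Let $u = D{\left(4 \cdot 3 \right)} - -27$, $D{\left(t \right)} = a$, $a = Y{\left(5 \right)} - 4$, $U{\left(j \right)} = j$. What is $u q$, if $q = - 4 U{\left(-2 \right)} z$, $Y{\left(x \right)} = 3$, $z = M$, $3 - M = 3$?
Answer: $0$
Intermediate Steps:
$M = 0$ ($M = 3 - 3 = 0$)
$z = 0$
$a = -1$ ($a = 3 - 4 = -1$)
$D{\left(t \right)} = -1$
$u = 26$ ($u = -1 - -27 = -1 + 27 = 26$)
$q = 0$ ($q = \left(-4\right) \left(-2\right) 0 = 8 \cdot 0 = 0$)
$u q = 26 \cdot 0 = 0$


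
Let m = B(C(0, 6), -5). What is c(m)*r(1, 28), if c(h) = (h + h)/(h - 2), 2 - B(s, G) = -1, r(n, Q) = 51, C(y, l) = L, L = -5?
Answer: 306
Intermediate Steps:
C(y, l) = -5
B(s, G) = 3 (B(s, G) = 2 - 1*(-1) = 2 + 1 = 3)
m = 3
c(h) = 2*h/(-2 + h) (c(h) = (2*h)/(-2 + h) = 2*h/(-2 + h))
c(m)*r(1, 28) = (2*3/(-2 + 3))*51 = (2*3/1)*51 = (2*3*1)*51 = 6*51 = 306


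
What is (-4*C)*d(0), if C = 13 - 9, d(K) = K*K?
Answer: 0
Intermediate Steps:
d(K) = K²
C = 4
(-4*C)*d(0) = -4*4*0² = -16*0 = 0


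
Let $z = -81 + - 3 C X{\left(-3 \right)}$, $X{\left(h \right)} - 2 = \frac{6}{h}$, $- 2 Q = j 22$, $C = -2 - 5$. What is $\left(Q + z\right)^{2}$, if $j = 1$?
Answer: $8464$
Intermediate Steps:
$C = -7$ ($C = -2 - 5 = -7$)
$Q = -11$ ($Q = - \frac{1 \cdot 22}{2} = \left(- \frac{1}{2}\right) 22 = -11$)
$X{\left(h \right)} = 2 + \frac{6}{h}$
$z = -81$ ($z = -81 + \left(-3\right) \left(-7\right) \left(2 + \frac{6}{-3}\right) = -81 + 21 \left(2 + 6 \left(- \frac{1}{3}\right)\right) = -81 + 21 \left(2 - 2\right) = -81 + 21 \cdot 0 = -81 + 0 = -81$)
$\left(Q + z\right)^{2} = \left(-11 - 81\right)^{2} = \left(-92\right)^{2} = 8464$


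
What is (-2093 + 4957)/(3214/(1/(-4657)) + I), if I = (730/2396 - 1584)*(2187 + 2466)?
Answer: -3431072/26759165755 ≈ -0.00012822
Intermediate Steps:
I = -8827983351/1198 (I = (730*(1/2396) - 1584)*4653 = (365/1198 - 1584)*4653 = -1897267/1198*4653 = -8827983351/1198 ≈ -7.3689e+6)
(-2093 + 4957)/(3214/(1/(-4657)) + I) = (-2093 + 4957)/(3214/(1/(-4657)) - 8827983351/1198) = 2864/(3214/(-1/4657) - 8827983351/1198) = 2864/(3214*(-4657) - 8827983351/1198) = 2864/(-14967598 - 8827983351/1198) = 2864/(-26759165755/1198) = 2864*(-1198/26759165755) = -3431072/26759165755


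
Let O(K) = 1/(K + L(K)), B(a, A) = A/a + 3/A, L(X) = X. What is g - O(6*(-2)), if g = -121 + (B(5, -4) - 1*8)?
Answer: -15661/120 ≈ -130.51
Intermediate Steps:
B(a, A) = 3/A + A/a
O(K) = 1/(2*K) (O(K) = 1/(K + K) = 1/(2*K))
g = -2611/20 (g = -121 + ((3/(-4) - 4/5) - 1*8) = -121 + ((3*(-¼) - 4*⅕) - 8) = -121 + ((-¾ - ⅘) - 8) = -121 + (-31/20 - 8) = -121 - 191/20 = -2611/20 ≈ -130.55)
g - O(6*(-2)) = -2611/20 - 1/(2*(6*(-2))) = -2611/20 - 1/(2*(-12)) = -2611/20 - (-1)/(2*12) = -2611/20 - 1*(-1/24) = -2611/20 + 1/24 = -15661/120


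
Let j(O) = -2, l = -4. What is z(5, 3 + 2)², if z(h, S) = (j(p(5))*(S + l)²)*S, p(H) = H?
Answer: 100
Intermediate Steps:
z(h, S) = -2*S*(-4 + S)² (z(h, S) = (-2*(S - 4)²)*S = (-2*(-4 + S)²)*S = -2*S*(-4 + S)²)
z(5, 3 + 2)² = (-2*(3 + 2)*(-4 + (3 + 2))²)² = (-2*5*(-4 + 5)²)² = (-2*5*1²)² = (-2*5*1)² = (-10)² = 100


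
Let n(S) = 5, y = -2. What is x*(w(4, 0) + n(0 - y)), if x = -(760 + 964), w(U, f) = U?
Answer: -15516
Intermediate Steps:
x = -1724 (x = -1*1724 = -1724)
x*(w(4, 0) + n(0 - y)) = -1724*(4 + 5) = -1724*9 = -15516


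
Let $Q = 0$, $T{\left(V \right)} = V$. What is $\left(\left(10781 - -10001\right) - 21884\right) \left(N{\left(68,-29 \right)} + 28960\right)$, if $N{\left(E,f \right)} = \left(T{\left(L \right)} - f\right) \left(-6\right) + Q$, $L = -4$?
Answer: $-31748620$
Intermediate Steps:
$N{\left(E,f \right)} = 24 + 6 f$ ($N{\left(E,f \right)} = \left(-4 - f\right) \left(-6\right) + 0 = \left(24 + 6 f\right) + 0 = 24 + 6 f$)
$\left(\left(10781 - -10001\right) - 21884\right) \left(N{\left(68,-29 \right)} + 28960\right) = \left(\left(10781 - -10001\right) - 21884\right) \left(\left(24 + 6 \left(-29\right)\right) + 28960\right) = \left(\left(10781 + 10001\right) - 21884\right) \left(\left(24 - 174\right) + 28960\right) = \left(20782 - 21884\right) \left(-150 + 28960\right) = \left(-1102\right) 28810 = -31748620$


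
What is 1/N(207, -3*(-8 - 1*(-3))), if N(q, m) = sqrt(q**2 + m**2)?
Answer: sqrt(4786)/14358 ≈ 0.0048183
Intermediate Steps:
N(q, m) = sqrt(m**2 + q**2)
1/N(207, -3*(-8 - 1*(-3))) = 1/(sqrt((-3*(-8 - 1*(-3)))**2 + 207**2)) = 1/(sqrt((-3*(-8 + 3))**2 + 42849)) = 1/(sqrt((-3*(-5))**2 + 42849)) = 1/(sqrt(15**2 + 42849)) = 1/(sqrt(225 + 42849)) = 1/(sqrt(43074)) = 1/(3*sqrt(4786)) = sqrt(4786)/14358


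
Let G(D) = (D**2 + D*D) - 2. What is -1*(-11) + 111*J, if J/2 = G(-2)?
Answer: 1343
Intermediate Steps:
G(D) = -2 + 2*D**2 (G(D) = (D**2 + D**2) - 2 = 2*D**2 - 2 = -2 + 2*D**2)
J = 12 (J = 2*(-2 + 2*(-2)**2) = 2*(-2 + 2*4) = 2*(-2 + 8) = 2*6 = 12)
-1*(-11) + 111*J = -1*(-11) + 111*12 = 11 + 1332 = 1343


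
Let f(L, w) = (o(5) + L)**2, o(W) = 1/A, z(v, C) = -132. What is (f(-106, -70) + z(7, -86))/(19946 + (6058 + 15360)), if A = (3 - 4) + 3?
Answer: 43993/165456 ≈ 0.26589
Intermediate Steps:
A = 2 (A = -1 + 3 = 2)
o(W) = 1/2
f(L, w) = (1/2 + L)**2
(f(-106, -70) + z(7, -86))/(19946 + (6058 + 15360)) = ((1 + 2*(-106))**2/4 - 132)/(19946 + (6058 + 15360)) = ((1 - 212)**2/4 - 132)/(19946 + 21418) = ((1/4)*(-211)**2 - 132)/41364 = ((1/4)*44521 - 132)*(1/41364) = (44521/4 - 132)*(1/41364) = (43993/4)*(1/41364) = 43993/165456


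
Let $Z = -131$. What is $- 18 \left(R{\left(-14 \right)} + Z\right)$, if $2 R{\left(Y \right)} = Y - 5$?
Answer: $2529$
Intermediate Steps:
$R{\left(Y \right)} = - \frac{5}{2} + \frac{Y}{2}$ ($R{\left(Y \right)} = \frac{Y - 5}{2} = \frac{-5 + Y}{2} = - \frac{5}{2} + \frac{Y}{2}$)
$- 18 \left(R{\left(-14 \right)} + Z\right) = - 18 \left(\left(- \frac{5}{2} + \frac{1}{2} \left(-14\right)\right) - 131\right) = - 18 \left(\left(- \frac{5}{2} - 7\right) - 131\right) = - 18 \left(- \frac{19}{2} - 131\right) = \left(-18\right) \left(- \frac{281}{2}\right) = 2529$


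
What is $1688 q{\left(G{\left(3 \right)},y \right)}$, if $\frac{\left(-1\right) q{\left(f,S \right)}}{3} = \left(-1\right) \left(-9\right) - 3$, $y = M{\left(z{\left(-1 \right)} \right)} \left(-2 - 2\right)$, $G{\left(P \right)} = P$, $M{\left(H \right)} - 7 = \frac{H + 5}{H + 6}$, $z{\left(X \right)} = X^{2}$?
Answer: $-30384$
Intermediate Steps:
$M{\left(H \right)} = 7 + \frac{5 + H}{6 + H}$ ($M{\left(H \right)} = 7 + \frac{H + 5}{H + 6} = 7 + \frac{5 + H}{6 + H}$)
$y = - \frac{220}{7}$ ($y = \frac{47 + 8 \left(-1\right)^{2}}{6 + \left(-1\right)^{2}} \left(-2 - 2\right) = \frac{47 + 8 \cdot 1}{6 + 1} \left(-4\right) = \frac{47 + 8}{7} \left(-4\right) = \frac{1}{7} \cdot 55 \left(-4\right) = \frac{55}{7} \left(-4\right) = - \frac{220}{7} \approx -31.429$)
$q{\left(f,S \right)} = -18$ ($q{\left(f,S \right)} = - 3 \left(\left(-1\right) \left(-9\right) - 3\right) = - 3 \left(9 - 3\right) = \left(-3\right) 6 = -18$)
$1688 q{\left(G{\left(3 \right)},y \right)} = 1688 \left(-18\right) = -30384$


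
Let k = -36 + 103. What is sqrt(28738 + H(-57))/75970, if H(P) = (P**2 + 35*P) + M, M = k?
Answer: sqrt(30059)/75970 ≈ 0.0022822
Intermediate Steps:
k = 67
M = 67
H(P) = 67 + P**2 + 35*P (H(P) = (P**2 + 35*P) + 67 = 67 + P**2 + 35*P)
sqrt(28738 + H(-57))/75970 = sqrt(28738 + (67 + (-57)**2 + 35*(-57)))/75970 = sqrt(28738 + (67 + 3249 - 1995))*(1/75970) = sqrt(28738 + 1321)*(1/75970) = sqrt(30059)*(1/75970) = sqrt(30059)/75970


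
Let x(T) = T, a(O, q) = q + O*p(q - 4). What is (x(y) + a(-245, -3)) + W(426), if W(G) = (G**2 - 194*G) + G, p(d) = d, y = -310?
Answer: 100660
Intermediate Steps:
a(O, q) = q + O*(-4 + q) (a(O, q) = q + O*(q - 4) = q + O*(-4 + q))
W(G) = G**2 - 193*G
(x(y) + a(-245, -3)) + W(426) = (-310 + (-3 - 245*(-4 - 3))) + 426*(-193 + 426) = (-310 + (-3 - 245*(-7))) + 426*233 = (-310 + (-3 + 1715)) + 99258 = (-310 + 1712) + 99258 = 1402 + 99258 = 100660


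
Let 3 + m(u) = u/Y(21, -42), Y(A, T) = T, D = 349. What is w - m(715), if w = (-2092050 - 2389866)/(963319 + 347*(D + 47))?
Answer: 737474299/46230702 ≈ 15.952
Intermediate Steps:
m(u) = -3 - u/42 (m(u) = -3 + u/(-42) = -3 + u*(-1/42) = -3 - u/42)
w = -4481916/1100731 (w = (-2092050 - 2389866)/(963319 + 347*(349 + 47)) = -4481916/(963319 + 347*396) = -4481916/(963319 + 137412) = -4481916/1100731 ≈ -4.0718)
w - m(715) = -4481916/1100731 - (-3 - 1/42*715) = -4481916/1100731 - (-3 - 715/42) = -4481916/1100731 - 1*(-841/42) = -4481916/1100731 + 841/42 = 737474299/46230702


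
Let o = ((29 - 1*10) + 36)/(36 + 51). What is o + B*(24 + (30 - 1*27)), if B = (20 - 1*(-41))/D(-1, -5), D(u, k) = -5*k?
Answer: 144664/2175 ≈ 66.512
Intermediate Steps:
B = 61/25 (B = (20 - 1*(-41))/((-5*(-5))) = (20 + 41)/25 = 61*(1/25) = 61/25 ≈ 2.4400)
o = 55/87 (o = ((29 - 10) + 36)/87 = (19 + 36)*(1/87) = 55*(1/87) = 55/87 ≈ 0.63218)
o + B*(24 + (30 - 1*27)) = 55/87 + 61*(24 + (30 - 1*27))/25 = 55/87 + 61*(24 + (30 - 27))/25 = 55/87 + 61*(24 + 3)/25 = 55/87 + (61/25)*27 = 55/87 + 1647/25 = 144664/2175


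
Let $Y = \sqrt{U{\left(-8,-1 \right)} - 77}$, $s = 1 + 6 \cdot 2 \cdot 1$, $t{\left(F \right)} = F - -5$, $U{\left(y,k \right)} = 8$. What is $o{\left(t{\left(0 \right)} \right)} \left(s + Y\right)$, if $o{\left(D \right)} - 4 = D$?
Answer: $117 + 9 i \sqrt{69} \approx 117.0 + 74.76 i$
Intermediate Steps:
$t{\left(F \right)} = 5 + F$ ($t{\left(F \right)} = F + 5 = 5 + F$)
$o{\left(D \right)} = 4 + D$
$s = 13$ ($s = 1 + 12 \cdot 1 = 1 + 12 = 13$)
$Y = i \sqrt{69}$ ($Y = \sqrt{8 - 77} = \sqrt{-69} = i \sqrt{69} \approx 8.3066 i$)
$o{\left(t{\left(0 \right)} \right)} \left(s + Y\right) = \left(4 + \left(5 + 0\right)\right) \left(13 + i \sqrt{69}\right) = \left(4 + 5\right) \left(13 + i \sqrt{69}\right) = 9 \left(13 + i \sqrt{69}\right) = 117 + 9 i \sqrt{69}$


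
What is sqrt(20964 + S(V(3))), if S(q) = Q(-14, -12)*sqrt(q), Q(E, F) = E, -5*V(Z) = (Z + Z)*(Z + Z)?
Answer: 2*sqrt(131025 - 105*I*sqrt(5))/5 ≈ 144.79 - 0.12973*I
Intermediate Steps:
V(Z) = -4*Z**2/5 (V(Z) = -(Z + Z)*(Z + Z)/5 = -2*Z*2*Z/5 = -4*Z**2/5)
S(q) = -14*sqrt(q)
sqrt(20964 + S(V(3))) = sqrt(20964 - 14*6*I*sqrt(5)/5) = sqrt(20964 - 84*I*sqrt(5)/5)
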